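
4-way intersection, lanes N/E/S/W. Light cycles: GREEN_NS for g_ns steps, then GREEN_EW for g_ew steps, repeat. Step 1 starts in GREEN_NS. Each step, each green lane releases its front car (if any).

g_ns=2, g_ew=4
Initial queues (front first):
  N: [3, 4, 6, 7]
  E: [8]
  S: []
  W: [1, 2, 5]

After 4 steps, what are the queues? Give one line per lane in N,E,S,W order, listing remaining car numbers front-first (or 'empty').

Step 1 [NS]: N:car3-GO,E:wait,S:empty,W:wait | queues: N=3 E=1 S=0 W=3
Step 2 [NS]: N:car4-GO,E:wait,S:empty,W:wait | queues: N=2 E=1 S=0 W=3
Step 3 [EW]: N:wait,E:car8-GO,S:wait,W:car1-GO | queues: N=2 E=0 S=0 W=2
Step 4 [EW]: N:wait,E:empty,S:wait,W:car2-GO | queues: N=2 E=0 S=0 W=1

N: 6 7
E: empty
S: empty
W: 5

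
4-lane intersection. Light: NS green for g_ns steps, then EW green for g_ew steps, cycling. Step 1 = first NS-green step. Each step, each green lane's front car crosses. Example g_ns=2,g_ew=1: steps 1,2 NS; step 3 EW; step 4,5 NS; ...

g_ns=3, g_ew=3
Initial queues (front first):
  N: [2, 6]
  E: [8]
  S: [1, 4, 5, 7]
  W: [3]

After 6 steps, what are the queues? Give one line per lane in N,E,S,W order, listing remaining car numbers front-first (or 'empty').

Step 1 [NS]: N:car2-GO,E:wait,S:car1-GO,W:wait | queues: N=1 E=1 S=3 W=1
Step 2 [NS]: N:car6-GO,E:wait,S:car4-GO,W:wait | queues: N=0 E=1 S=2 W=1
Step 3 [NS]: N:empty,E:wait,S:car5-GO,W:wait | queues: N=0 E=1 S=1 W=1
Step 4 [EW]: N:wait,E:car8-GO,S:wait,W:car3-GO | queues: N=0 E=0 S=1 W=0
Step 5 [EW]: N:wait,E:empty,S:wait,W:empty | queues: N=0 E=0 S=1 W=0
Step 6 [EW]: N:wait,E:empty,S:wait,W:empty | queues: N=0 E=0 S=1 W=0

N: empty
E: empty
S: 7
W: empty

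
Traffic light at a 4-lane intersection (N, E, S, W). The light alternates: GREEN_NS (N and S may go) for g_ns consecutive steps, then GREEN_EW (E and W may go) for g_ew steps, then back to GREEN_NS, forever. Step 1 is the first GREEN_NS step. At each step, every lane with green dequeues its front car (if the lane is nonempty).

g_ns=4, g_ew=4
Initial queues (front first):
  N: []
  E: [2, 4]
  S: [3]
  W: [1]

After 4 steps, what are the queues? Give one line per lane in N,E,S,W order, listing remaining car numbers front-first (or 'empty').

Step 1 [NS]: N:empty,E:wait,S:car3-GO,W:wait | queues: N=0 E=2 S=0 W=1
Step 2 [NS]: N:empty,E:wait,S:empty,W:wait | queues: N=0 E=2 S=0 W=1
Step 3 [NS]: N:empty,E:wait,S:empty,W:wait | queues: N=0 E=2 S=0 W=1
Step 4 [NS]: N:empty,E:wait,S:empty,W:wait | queues: N=0 E=2 S=0 W=1

N: empty
E: 2 4
S: empty
W: 1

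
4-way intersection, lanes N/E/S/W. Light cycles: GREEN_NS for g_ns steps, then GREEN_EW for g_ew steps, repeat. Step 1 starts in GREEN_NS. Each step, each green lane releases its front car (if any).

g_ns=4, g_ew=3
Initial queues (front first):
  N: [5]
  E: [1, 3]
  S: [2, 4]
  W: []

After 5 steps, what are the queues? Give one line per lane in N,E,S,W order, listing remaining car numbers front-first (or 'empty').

Step 1 [NS]: N:car5-GO,E:wait,S:car2-GO,W:wait | queues: N=0 E=2 S=1 W=0
Step 2 [NS]: N:empty,E:wait,S:car4-GO,W:wait | queues: N=0 E=2 S=0 W=0
Step 3 [NS]: N:empty,E:wait,S:empty,W:wait | queues: N=0 E=2 S=0 W=0
Step 4 [NS]: N:empty,E:wait,S:empty,W:wait | queues: N=0 E=2 S=0 W=0
Step 5 [EW]: N:wait,E:car1-GO,S:wait,W:empty | queues: N=0 E=1 S=0 W=0

N: empty
E: 3
S: empty
W: empty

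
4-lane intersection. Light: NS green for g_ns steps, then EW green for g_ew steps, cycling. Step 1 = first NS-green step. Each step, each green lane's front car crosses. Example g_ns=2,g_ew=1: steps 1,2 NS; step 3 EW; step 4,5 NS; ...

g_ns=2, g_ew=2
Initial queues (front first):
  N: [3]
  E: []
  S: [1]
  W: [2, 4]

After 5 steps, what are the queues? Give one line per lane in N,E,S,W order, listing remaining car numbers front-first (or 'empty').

Step 1 [NS]: N:car3-GO,E:wait,S:car1-GO,W:wait | queues: N=0 E=0 S=0 W=2
Step 2 [NS]: N:empty,E:wait,S:empty,W:wait | queues: N=0 E=0 S=0 W=2
Step 3 [EW]: N:wait,E:empty,S:wait,W:car2-GO | queues: N=0 E=0 S=0 W=1
Step 4 [EW]: N:wait,E:empty,S:wait,W:car4-GO | queues: N=0 E=0 S=0 W=0

N: empty
E: empty
S: empty
W: empty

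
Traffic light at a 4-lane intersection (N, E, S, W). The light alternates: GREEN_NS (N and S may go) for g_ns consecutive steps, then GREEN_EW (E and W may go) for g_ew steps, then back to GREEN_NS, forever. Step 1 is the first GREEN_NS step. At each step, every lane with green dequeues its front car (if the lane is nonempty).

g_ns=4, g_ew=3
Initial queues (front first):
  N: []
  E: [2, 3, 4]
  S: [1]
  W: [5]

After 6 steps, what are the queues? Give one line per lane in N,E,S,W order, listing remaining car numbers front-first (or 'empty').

Step 1 [NS]: N:empty,E:wait,S:car1-GO,W:wait | queues: N=0 E=3 S=0 W=1
Step 2 [NS]: N:empty,E:wait,S:empty,W:wait | queues: N=0 E=3 S=0 W=1
Step 3 [NS]: N:empty,E:wait,S:empty,W:wait | queues: N=0 E=3 S=0 W=1
Step 4 [NS]: N:empty,E:wait,S:empty,W:wait | queues: N=0 E=3 S=0 W=1
Step 5 [EW]: N:wait,E:car2-GO,S:wait,W:car5-GO | queues: N=0 E=2 S=0 W=0
Step 6 [EW]: N:wait,E:car3-GO,S:wait,W:empty | queues: N=0 E=1 S=0 W=0

N: empty
E: 4
S: empty
W: empty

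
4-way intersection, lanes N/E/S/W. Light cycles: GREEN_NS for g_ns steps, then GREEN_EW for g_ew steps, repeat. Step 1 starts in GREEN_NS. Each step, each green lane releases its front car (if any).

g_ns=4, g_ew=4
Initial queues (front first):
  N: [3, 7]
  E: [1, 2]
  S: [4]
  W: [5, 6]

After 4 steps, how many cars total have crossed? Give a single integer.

Answer: 3

Derivation:
Step 1 [NS]: N:car3-GO,E:wait,S:car4-GO,W:wait | queues: N=1 E=2 S=0 W=2
Step 2 [NS]: N:car7-GO,E:wait,S:empty,W:wait | queues: N=0 E=2 S=0 W=2
Step 3 [NS]: N:empty,E:wait,S:empty,W:wait | queues: N=0 E=2 S=0 W=2
Step 4 [NS]: N:empty,E:wait,S:empty,W:wait | queues: N=0 E=2 S=0 W=2
Cars crossed by step 4: 3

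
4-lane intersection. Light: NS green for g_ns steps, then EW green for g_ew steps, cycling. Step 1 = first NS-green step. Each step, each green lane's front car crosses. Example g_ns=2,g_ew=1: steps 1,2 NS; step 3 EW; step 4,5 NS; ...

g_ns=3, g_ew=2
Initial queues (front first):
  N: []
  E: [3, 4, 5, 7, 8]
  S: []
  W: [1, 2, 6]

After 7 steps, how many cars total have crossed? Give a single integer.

Step 1 [NS]: N:empty,E:wait,S:empty,W:wait | queues: N=0 E=5 S=0 W=3
Step 2 [NS]: N:empty,E:wait,S:empty,W:wait | queues: N=0 E=5 S=0 W=3
Step 3 [NS]: N:empty,E:wait,S:empty,W:wait | queues: N=0 E=5 S=0 W=3
Step 4 [EW]: N:wait,E:car3-GO,S:wait,W:car1-GO | queues: N=0 E=4 S=0 W=2
Step 5 [EW]: N:wait,E:car4-GO,S:wait,W:car2-GO | queues: N=0 E=3 S=0 W=1
Step 6 [NS]: N:empty,E:wait,S:empty,W:wait | queues: N=0 E=3 S=0 W=1
Step 7 [NS]: N:empty,E:wait,S:empty,W:wait | queues: N=0 E=3 S=0 W=1
Cars crossed by step 7: 4

Answer: 4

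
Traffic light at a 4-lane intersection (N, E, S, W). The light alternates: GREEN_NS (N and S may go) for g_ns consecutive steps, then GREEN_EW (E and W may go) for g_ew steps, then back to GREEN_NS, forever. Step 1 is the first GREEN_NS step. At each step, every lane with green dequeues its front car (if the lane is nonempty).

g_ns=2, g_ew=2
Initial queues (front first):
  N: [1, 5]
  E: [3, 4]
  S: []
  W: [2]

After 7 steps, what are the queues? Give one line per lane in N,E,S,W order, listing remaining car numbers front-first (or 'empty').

Step 1 [NS]: N:car1-GO,E:wait,S:empty,W:wait | queues: N=1 E=2 S=0 W=1
Step 2 [NS]: N:car5-GO,E:wait,S:empty,W:wait | queues: N=0 E=2 S=0 W=1
Step 3 [EW]: N:wait,E:car3-GO,S:wait,W:car2-GO | queues: N=0 E=1 S=0 W=0
Step 4 [EW]: N:wait,E:car4-GO,S:wait,W:empty | queues: N=0 E=0 S=0 W=0

N: empty
E: empty
S: empty
W: empty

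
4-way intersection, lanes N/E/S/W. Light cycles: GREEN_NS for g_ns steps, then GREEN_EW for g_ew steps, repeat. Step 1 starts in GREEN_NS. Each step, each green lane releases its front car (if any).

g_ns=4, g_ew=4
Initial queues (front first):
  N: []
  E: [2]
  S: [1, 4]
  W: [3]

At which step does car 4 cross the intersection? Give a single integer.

Step 1 [NS]: N:empty,E:wait,S:car1-GO,W:wait | queues: N=0 E=1 S=1 W=1
Step 2 [NS]: N:empty,E:wait,S:car4-GO,W:wait | queues: N=0 E=1 S=0 W=1
Step 3 [NS]: N:empty,E:wait,S:empty,W:wait | queues: N=0 E=1 S=0 W=1
Step 4 [NS]: N:empty,E:wait,S:empty,W:wait | queues: N=0 E=1 S=0 W=1
Step 5 [EW]: N:wait,E:car2-GO,S:wait,W:car3-GO | queues: N=0 E=0 S=0 W=0
Car 4 crosses at step 2

2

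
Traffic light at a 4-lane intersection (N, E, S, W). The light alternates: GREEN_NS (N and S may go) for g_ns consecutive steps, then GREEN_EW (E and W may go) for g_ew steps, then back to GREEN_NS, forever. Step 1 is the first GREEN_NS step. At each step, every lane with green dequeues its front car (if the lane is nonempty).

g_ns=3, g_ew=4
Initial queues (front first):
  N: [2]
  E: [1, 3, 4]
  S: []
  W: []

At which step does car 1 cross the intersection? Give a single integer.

Step 1 [NS]: N:car2-GO,E:wait,S:empty,W:wait | queues: N=0 E=3 S=0 W=0
Step 2 [NS]: N:empty,E:wait,S:empty,W:wait | queues: N=0 E=3 S=0 W=0
Step 3 [NS]: N:empty,E:wait,S:empty,W:wait | queues: N=0 E=3 S=0 W=0
Step 4 [EW]: N:wait,E:car1-GO,S:wait,W:empty | queues: N=0 E=2 S=0 W=0
Step 5 [EW]: N:wait,E:car3-GO,S:wait,W:empty | queues: N=0 E=1 S=0 W=0
Step 6 [EW]: N:wait,E:car4-GO,S:wait,W:empty | queues: N=0 E=0 S=0 W=0
Car 1 crosses at step 4

4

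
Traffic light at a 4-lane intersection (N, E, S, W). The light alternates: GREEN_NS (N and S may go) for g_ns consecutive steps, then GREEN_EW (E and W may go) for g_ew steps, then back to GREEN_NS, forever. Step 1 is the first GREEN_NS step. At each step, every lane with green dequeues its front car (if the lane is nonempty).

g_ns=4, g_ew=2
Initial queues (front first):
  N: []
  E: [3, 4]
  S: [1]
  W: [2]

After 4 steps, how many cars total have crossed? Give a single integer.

Step 1 [NS]: N:empty,E:wait,S:car1-GO,W:wait | queues: N=0 E=2 S=0 W=1
Step 2 [NS]: N:empty,E:wait,S:empty,W:wait | queues: N=0 E=2 S=0 W=1
Step 3 [NS]: N:empty,E:wait,S:empty,W:wait | queues: N=0 E=2 S=0 W=1
Step 4 [NS]: N:empty,E:wait,S:empty,W:wait | queues: N=0 E=2 S=0 W=1
Cars crossed by step 4: 1

Answer: 1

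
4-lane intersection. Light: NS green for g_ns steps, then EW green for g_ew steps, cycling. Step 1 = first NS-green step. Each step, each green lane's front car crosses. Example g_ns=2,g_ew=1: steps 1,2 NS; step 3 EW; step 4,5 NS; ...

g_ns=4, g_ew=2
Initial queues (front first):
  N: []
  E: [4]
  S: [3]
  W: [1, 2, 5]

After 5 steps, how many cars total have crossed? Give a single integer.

Step 1 [NS]: N:empty,E:wait,S:car3-GO,W:wait | queues: N=0 E=1 S=0 W=3
Step 2 [NS]: N:empty,E:wait,S:empty,W:wait | queues: N=0 E=1 S=0 W=3
Step 3 [NS]: N:empty,E:wait,S:empty,W:wait | queues: N=0 E=1 S=0 W=3
Step 4 [NS]: N:empty,E:wait,S:empty,W:wait | queues: N=0 E=1 S=0 W=3
Step 5 [EW]: N:wait,E:car4-GO,S:wait,W:car1-GO | queues: N=0 E=0 S=0 W=2
Cars crossed by step 5: 3

Answer: 3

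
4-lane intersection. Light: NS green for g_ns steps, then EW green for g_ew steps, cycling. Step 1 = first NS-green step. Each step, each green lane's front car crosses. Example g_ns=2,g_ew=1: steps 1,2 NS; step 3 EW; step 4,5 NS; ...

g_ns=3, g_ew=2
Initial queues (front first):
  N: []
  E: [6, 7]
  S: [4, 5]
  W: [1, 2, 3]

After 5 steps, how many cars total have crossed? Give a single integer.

Answer: 6

Derivation:
Step 1 [NS]: N:empty,E:wait,S:car4-GO,W:wait | queues: N=0 E=2 S=1 W=3
Step 2 [NS]: N:empty,E:wait,S:car5-GO,W:wait | queues: N=0 E=2 S=0 W=3
Step 3 [NS]: N:empty,E:wait,S:empty,W:wait | queues: N=0 E=2 S=0 W=3
Step 4 [EW]: N:wait,E:car6-GO,S:wait,W:car1-GO | queues: N=0 E=1 S=0 W=2
Step 5 [EW]: N:wait,E:car7-GO,S:wait,W:car2-GO | queues: N=0 E=0 S=0 W=1
Cars crossed by step 5: 6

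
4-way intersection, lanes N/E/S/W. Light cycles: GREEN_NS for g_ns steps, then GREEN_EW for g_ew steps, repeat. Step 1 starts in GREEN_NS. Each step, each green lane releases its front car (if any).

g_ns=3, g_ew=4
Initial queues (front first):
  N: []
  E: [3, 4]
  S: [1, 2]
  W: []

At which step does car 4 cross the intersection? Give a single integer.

Step 1 [NS]: N:empty,E:wait,S:car1-GO,W:wait | queues: N=0 E=2 S=1 W=0
Step 2 [NS]: N:empty,E:wait,S:car2-GO,W:wait | queues: N=0 E=2 S=0 W=0
Step 3 [NS]: N:empty,E:wait,S:empty,W:wait | queues: N=0 E=2 S=0 W=0
Step 4 [EW]: N:wait,E:car3-GO,S:wait,W:empty | queues: N=0 E=1 S=0 W=0
Step 5 [EW]: N:wait,E:car4-GO,S:wait,W:empty | queues: N=0 E=0 S=0 W=0
Car 4 crosses at step 5

5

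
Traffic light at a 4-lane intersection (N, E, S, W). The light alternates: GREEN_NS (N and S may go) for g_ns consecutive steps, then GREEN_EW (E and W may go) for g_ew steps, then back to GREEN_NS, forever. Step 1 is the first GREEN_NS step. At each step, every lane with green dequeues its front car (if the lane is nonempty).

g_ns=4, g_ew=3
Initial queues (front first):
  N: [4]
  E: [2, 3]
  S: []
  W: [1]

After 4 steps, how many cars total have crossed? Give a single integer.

Answer: 1

Derivation:
Step 1 [NS]: N:car4-GO,E:wait,S:empty,W:wait | queues: N=0 E=2 S=0 W=1
Step 2 [NS]: N:empty,E:wait,S:empty,W:wait | queues: N=0 E=2 S=0 W=1
Step 3 [NS]: N:empty,E:wait,S:empty,W:wait | queues: N=0 E=2 S=0 W=1
Step 4 [NS]: N:empty,E:wait,S:empty,W:wait | queues: N=0 E=2 S=0 W=1
Cars crossed by step 4: 1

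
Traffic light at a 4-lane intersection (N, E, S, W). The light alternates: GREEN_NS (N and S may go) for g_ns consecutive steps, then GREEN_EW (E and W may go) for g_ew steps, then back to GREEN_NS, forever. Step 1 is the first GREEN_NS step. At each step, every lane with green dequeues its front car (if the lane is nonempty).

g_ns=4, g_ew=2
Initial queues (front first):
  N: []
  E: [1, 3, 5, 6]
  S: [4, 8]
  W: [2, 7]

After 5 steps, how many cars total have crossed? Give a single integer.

Answer: 4

Derivation:
Step 1 [NS]: N:empty,E:wait,S:car4-GO,W:wait | queues: N=0 E=4 S=1 W=2
Step 2 [NS]: N:empty,E:wait,S:car8-GO,W:wait | queues: N=0 E=4 S=0 W=2
Step 3 [NS]: N:empty,E:wait,S:empty,W:wait | queues: N=0 E=4 S=0 W=2
Step 4 [NS]: N:empty,E:wait,S:empty,W:wait | queues: N=0 E=4 S=0 W=2
Step 5 [EW]: N:wait,E:car1-GO,S:wait,W:car2-GO | queues: N=0 E=3 S=0 W=1
Cars crossed by step 5: 4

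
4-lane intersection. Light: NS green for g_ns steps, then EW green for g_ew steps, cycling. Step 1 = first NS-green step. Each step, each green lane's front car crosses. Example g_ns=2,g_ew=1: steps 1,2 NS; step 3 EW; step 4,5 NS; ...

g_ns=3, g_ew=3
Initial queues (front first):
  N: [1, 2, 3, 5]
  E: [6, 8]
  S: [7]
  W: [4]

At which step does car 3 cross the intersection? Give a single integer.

Step 1 [NS]: N:car1-GO,E:wait,S:car7-GO,W:wait | queues: N=3 E=2 S=0 W=1
Step 2 [NS]: N:car2-GO,E:wait,S:empty,W:wait | queues: N=2 E=2 S=0 W=1
Step 3 [NS]: N:car3-GO,E:wait,S:empty,W:wait | queues: N=1 E=2 S=0 W=1
Step 4 [EW]: N:wait,E:car6-GO,S:wait,W:car4-GO | queues: N=1 E=1 S=0 W=0
Step 5 [EW]: N:wait,E:car8-GO,S:wait,W:empty | queues: N=1 E=0 S=0 W=0
Step 6 [EW]: N:wait,E:empty,S:wait,W:empty | queues: N=1 E=0 S=0 W=0
Step 7 [NS]: N:car5-GO,E:wait,S:empty,W:wait | queues: N=0 E=0 S=0 W=0
Car 3 crosses at step 3

3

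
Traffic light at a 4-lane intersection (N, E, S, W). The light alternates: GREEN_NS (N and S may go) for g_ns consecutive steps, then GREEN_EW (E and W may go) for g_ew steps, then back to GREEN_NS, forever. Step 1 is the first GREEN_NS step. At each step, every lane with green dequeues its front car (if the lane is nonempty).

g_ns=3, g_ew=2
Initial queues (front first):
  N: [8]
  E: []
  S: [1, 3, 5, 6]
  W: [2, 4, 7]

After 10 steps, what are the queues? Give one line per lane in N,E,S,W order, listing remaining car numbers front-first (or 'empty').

Step 1 [NS]: N:car8-GO,E:wait,S:car1-GO,W:wait | queues: N=0 E=0 S=3 W=3
Step 2 [NS]: N:empty,E:wait,S:car3-GO,W:wait | queues: N=0 E=0 S=2 W=3
Step 3 [NS]: N:empty,E:wait,S:car5-GO,W:wait | queues: N=0 E=0 S=1 W=3
Step 4 [EW]: N:wait,E:empty,S:wait,W:car2-GO | queues: N=0 E=0 S=1 W=2
Step 5 [EW]: N:wait,E:empty,S:wait,W:car4-GO | queues: N=0 E=0 S=1 W=1
Step 6 [NS]: N:empty,E:wait,S:car6-GO,W:wait | queues: N=0 E=0 S=0 W=1
Step 7 [NS]: N:empty,E:wait,S:empty,W:wait | queues: N=0 E=0 S=0 W=1
Step 8 [NS]: N:empty,E:wait,S:empty,W:wait | queues: N=0 E=0 S=0 W=1
Step 9 [EW]: N:wait,E:empty,S:wait,W:car7-GO | queues: N=0 E=0 S=0 W=0

N: empty
E: empty
S: empty
W: empty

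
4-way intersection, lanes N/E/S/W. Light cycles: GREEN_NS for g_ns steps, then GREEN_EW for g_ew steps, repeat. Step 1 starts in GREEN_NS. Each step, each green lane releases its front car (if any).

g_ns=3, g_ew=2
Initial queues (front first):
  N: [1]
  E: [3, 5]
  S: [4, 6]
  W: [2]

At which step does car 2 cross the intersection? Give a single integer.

Step 1 [NS]: N:car1-GO,E:wait,S:car4-GO,W:wait | queues: N=0 E=2 S=1 W=1
Step 2 [NS]: N:empty,E:wait,S:car6-GO,W:wait | queues: N=0 E=2 S=0 W=1
Step 3 [NS]: N:empty,E:wait,S:empty,W:wait | queues: N=0 E=2 S=0 W=1
Step 4 [EW]: N:wait,E:car3-GO,S:wait,W:car2-GO | queues: N=0 E=1 S=0 W=0
Step 5 [EW]: N:wait,E:car5-GO,S:wait,W:empty | queues: N=0 E=0 S=0 W=0
Car 2 crosses at step 4

4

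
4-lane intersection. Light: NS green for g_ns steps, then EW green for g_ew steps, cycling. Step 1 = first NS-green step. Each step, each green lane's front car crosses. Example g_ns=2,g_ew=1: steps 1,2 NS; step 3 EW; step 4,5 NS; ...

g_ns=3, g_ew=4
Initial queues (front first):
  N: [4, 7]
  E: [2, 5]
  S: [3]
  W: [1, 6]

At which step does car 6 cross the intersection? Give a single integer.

Step 1 [NS]: N:car4-GO,E:wait,S:car3-GO,W:wait | queues: N=1 E=2 S=0 W=2
Step 2 [NS]: N:car7-GO,E:wait,S:empty,W:wait | queues: N=0 E=2 S=0 W=2
Step 3 [NS]: N:empty,E:wait,S:empty,W:wait | queues: N=0 E=2 S=0 W=2
Step 4 [EW]: N:wait,E:car2-GO,S:wait,W:car1-GO | queues: N=0 E=1 S=0 W=1
Step 5 [EW]: N:wait,E:car5-GO,S:wait,W:car6-GO | queues: N=0 E=0 S=0 W=0
Car 6 crosses at step 5

5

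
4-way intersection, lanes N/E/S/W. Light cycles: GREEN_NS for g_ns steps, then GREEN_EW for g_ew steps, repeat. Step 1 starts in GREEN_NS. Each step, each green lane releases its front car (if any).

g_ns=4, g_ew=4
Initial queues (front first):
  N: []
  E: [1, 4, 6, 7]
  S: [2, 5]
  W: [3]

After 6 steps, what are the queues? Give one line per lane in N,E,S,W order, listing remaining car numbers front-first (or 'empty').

Step 1 [NS]: N:empty,E:wait,S:car2-GO,W:wait | queues: N=0 E=4 S=1 W=1
Step 2 [NS]: N:empty,E:wait,S:car5-GO,W:wait | queues: N=0 E=4 S=0 W=1
Step 3 [NS]: N:empty,E:wait,S:empty,W:wait | queues: N=0 E=4 S=0 W=1
Step 4 [NS]: N:empty,E:wait,S:empty,W:wait | queues: N=0 E=4 S=0 W=1
Step 5 [EW]: N:wait,E:car1-GO,S:wait,W:car3-GO | queues: N=0 E=3 S=0 W=0
Step 6 [EW]: N:wait,E:car4-GO,S:wait,W:empty | queues: N=0 E=2 S=0 W=0

N: empty
E: 6 7
S: empty
W: empty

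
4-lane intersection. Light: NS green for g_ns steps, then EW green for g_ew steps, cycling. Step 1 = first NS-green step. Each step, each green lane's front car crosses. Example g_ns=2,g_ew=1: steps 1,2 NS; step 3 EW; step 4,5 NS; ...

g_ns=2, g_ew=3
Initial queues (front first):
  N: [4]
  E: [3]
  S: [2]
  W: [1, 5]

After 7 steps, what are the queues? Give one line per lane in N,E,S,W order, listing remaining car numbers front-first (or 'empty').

Step 1 [NS]: N:car4-GO,E:wait,S:car2-GO,W:wait | queues: N=0 E=1 S=0 W=2
Step 2 [NS]: N:empty,E:wait,S:empty,W:wait | queues: N=0 E=1 S=0 W=2
Step 3 [EW]: N:wait,E:car3-GO,S:wait,W:car1-GO | queues: N=0 E=0 S=0 W=1
Step 4 [EW]: N:wait,E:empty,S:wait,W:car5-GO | queues: N=0 E=0 S=0 W=0

N: empty
E: empty
S: empty
W: empty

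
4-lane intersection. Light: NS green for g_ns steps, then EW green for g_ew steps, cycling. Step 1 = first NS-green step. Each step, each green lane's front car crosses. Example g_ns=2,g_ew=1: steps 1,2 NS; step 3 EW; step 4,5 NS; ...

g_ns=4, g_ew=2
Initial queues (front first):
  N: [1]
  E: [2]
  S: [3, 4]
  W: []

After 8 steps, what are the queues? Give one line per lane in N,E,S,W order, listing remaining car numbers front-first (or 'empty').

Step 1 [NS]: N:car1-GO,E:wait,S:car3-GO,W:wait | queues: N=0 E=1 S=1 W=0
Step 2 [NS]: N:empty,E:wait,S:car4-GO,W:wait | queues: N=0 E=1 S=0 W=0
Step 3 [NS]: N:empty,E:wait,S:empty,W:wait | queues: N=0 E=1 S=0 W=0
Step 4 [NS]: N:empty,E:wait,S:empty,W:wait | queues: N=0 E=1 S=0 W=0
Step 5 [EW]: N:wait,E:car2-GO,S:wait,W:empty | queues: N=0 E=0 S=0 W=0

N: empty
E: empty
S: empty
W: empty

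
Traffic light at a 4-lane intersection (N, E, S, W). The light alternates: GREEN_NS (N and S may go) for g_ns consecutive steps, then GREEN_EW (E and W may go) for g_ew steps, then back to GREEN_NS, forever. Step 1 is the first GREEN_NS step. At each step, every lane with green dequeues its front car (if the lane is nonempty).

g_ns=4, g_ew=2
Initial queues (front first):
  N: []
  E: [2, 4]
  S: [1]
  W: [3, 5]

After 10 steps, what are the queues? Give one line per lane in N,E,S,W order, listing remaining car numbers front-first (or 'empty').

Step 1 [NS]: N:empty,E:wait,S:car1-GO,W:wait | queues: N=0 E=2 S=0 W=2
Step 2 [NS]: N:empty,E:wait,S:empty,W:wait | queues: N=0 E=2 S=0 W=2
Step 3 [NS]: N:empty,E:wait,S:empty,W:wait | queues: N=0 E=2 S=0 W=2
Step 4 [NS]: N:empty,E:wait,S:empty,W:wait | queues: N=0 E=2 S=0 W=2
Step 5 [EW]: N:wait,E:car2-GO,S:wait,W:car3-GO | queues: N=0 E=1 S=0 W=1
Step 6 [EW]: N:wait,E:car4-GO,S:wait,W:car5-GO | queues: N=0 E=0 S=0 W=0

N: empty
E: empty
S: empty
W: empty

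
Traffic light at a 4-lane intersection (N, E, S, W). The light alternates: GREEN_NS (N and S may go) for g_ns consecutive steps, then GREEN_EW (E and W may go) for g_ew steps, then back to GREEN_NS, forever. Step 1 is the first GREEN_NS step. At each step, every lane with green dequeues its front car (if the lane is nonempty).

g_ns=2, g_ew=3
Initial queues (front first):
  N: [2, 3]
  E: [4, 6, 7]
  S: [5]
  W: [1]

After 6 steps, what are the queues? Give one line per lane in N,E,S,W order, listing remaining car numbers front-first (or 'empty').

Step 1 [NS]: N:car2-GO,E:wait,S:car5-GO,W:wait | queues: N=1 E=3 S=0 W=1
Step 2 [NS]: N:car3-GO,E:wait,S:empty,W:wait | queues: N=0 E=3 S=0 W=1
Step 3 [EW]: N:wait,E:car4-GO,S:wait,W:car1-GO | queues: N=0 E=2 S=0 W=0
Step 4 [EW]: N:wait,E:car6-GO,S:wait,W:empty | queues: N=0 E=1 S=0 W=0
Step 5 [EW]: N:wait,E:car7-GO,S:wait,W:empty | queues: N=0 E=0 S=0 W=0

N: empty
E: empty
S: empty
W: empty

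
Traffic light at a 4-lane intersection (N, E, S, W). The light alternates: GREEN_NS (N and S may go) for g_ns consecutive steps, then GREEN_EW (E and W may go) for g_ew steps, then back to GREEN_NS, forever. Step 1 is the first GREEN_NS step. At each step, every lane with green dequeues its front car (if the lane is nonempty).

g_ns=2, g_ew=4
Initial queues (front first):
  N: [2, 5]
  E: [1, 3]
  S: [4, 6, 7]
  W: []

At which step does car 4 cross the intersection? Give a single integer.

Step 1 [NS]: N:car2-GO,E:wait,S:car4-GO,W:wait | queues: N=1 E=2 S=2 W=0
Step 2 [NS]: N:car5-GO,E:wait,S:car6-GO,W:wait | queues: N=0 E=2 S=1 W=0
Step 3 [EW]: N:wait,E:car1-GO,S:wait,W:empty | queues: N=0 E=1 S=1 W=0
Step 4 [EW]: N:wait,E:car3-GO,S:wait,W:empty | queues: N=0 E=0 S=1 W=0
Step 5 [EW]: N:wait,E:empty,S:wait,W:empty | queues: N=0 E=0 S=1 W=0
Step 6 [EW]: N:wait,E:empty,S:wait,W:empty | queues: N=0 E=0 S=1 W=0
Step 7 [NS]: N:empty,E:wait,S:car7-GO,W:wait | queues: N=0 E=0 S=0 W=0
Car 4 crosses at step 1

1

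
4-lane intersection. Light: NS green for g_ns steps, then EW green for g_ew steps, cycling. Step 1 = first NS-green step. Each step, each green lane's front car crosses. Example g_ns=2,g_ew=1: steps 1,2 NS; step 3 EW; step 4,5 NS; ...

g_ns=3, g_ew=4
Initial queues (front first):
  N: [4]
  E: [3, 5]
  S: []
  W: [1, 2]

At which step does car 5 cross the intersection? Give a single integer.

Step 1 [NS]: N:car4-GO,E:wait,S:empty,W:wait | queues: N=0 E=2 S=0 W=2
Step 2 [NS]: N:empty,E:wait,S:empty,W:wait | queues: N=0 E=2 S=0 W=2
Step 3 [NS]: N:empty,E:wait,S:empty,W:wait | queues: N=0 E=2 S=0 W=2
Step 4 [EW]: N:wait,E:car3-GO,S:wait,W:car1-GO | queues: N=0 E=1 S=0 W=1
Step 5 [EW]: N:wait,E:car5-GO,S:wait,W:car2-GO | queues: N=0 E=0 S=0 W=0
Car 5 crosses at step 5

5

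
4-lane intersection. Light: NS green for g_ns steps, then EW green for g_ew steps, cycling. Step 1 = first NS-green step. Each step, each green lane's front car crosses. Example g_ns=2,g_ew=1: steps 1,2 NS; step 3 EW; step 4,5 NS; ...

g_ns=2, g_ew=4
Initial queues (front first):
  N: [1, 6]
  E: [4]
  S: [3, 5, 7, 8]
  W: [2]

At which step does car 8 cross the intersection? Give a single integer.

Step 1 [NS]: N:car1-GO,E:wait,S:car3-GO,W:wait | queues: N=1 E=1 S=3 W=1
Step 2 [NS]: N:car6-GO,E:wait,S:car5-GO,W:wait | queues: N=0 E=1 S=2 W=1
Step 3 [EW]: N:wait,E:car4-GO,S:wait,W:car2-GO | queues: N=0 E=0 S=2 W=0
Step 4 [EW]: N:wait,E:empty,S:wait,W:empty | queues: N=0 E=0 S=2 W=0
Step 5 [EW]: N:wait,E:empty,S:wait,W:empty | queues: N=0 E=0 S=2 W=0
Step 6 [EW]: N:wait,E:empty,S:wait,W:empty | queues: N=0 E=0 S=2 W=0
Step 7 [NS]: N:empty,E:wait,S:car7-GO,W:wait | queues: N=0 E=0 S=1 W=0
Step 8 [NS]: N:empty,E:wait,S:car8-GO,W:wait | queues: N=0 E=0 S=0 W=0
Car 8 crosses at step 8

8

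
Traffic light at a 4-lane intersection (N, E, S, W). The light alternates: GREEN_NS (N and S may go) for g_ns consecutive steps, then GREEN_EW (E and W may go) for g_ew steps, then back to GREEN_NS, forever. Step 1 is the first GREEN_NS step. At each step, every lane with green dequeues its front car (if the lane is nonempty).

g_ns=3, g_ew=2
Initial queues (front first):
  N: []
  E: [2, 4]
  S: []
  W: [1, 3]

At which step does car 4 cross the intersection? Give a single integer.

Step 1 [NS]: N:empty,E:wait,S:empty,W:wait | queues: N=0 E=2 S=0 W=2
Step 2 [NS]: N:empty,E:wait,S:empty,W:wait | queues: N=0 E=2 S=0 W=2
Step 3 [NS]: N:empty,E:wait,S:empty,W:wait | queues: N=0 E=2 S=0 W=2
Step 4 [EW]: N:wait,E:car2-GO,S:wait,W:car1-GO | queues: N=0 E=1 S=0 W=1
Step 5 [EW]: N:wait,E:car4-GO,S:wait,W:car3-GO | queues: N=0 E=0 S=0 W=0
Car 4 crosses at step 5

5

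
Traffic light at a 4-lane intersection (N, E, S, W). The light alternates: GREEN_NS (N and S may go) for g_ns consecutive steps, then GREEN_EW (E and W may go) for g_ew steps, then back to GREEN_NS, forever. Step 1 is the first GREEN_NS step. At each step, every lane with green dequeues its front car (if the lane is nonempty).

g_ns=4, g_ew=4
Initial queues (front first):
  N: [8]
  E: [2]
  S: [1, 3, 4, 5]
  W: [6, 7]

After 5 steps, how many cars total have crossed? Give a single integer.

Answer: 7

Derivation:
Step 1 [NS]: N:car8-GO,E:wait,S:car1-GO,W:wait | queues: N=0 E=1 S=3 W=2
Step 2 [NS]: N:empty,E:wait,S:car3-GO,W:wait | queues: N=0 E=1 S=2 W=2
Step 3 [NS]: N:empty,E:wait,S:car4-GO,W:wait | queues: N=0 E=1 S=1 W=2
Step 4 [NS]: N:empty,E:wait,S:car5-GO,W:wait | queues: N=0 E=1 S=0 W=2
Step 5 [EW]: N:wait,E:car2-GO,S:wait,W:car6-GO | queues: N=0 E=0 S=0 W=1
Cars crossed by step 5: 7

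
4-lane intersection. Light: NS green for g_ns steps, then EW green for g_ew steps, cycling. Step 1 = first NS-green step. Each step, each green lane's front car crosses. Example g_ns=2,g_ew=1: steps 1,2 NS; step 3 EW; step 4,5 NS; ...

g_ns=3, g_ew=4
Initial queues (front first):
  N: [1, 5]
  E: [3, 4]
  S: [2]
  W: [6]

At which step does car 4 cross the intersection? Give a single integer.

Step 1 [NS]: N:car1-GO,E:wait,S:car2-GO,W:wait | queues: N=1 E=2 S=0 W=1
Step 2 [NS]: N:car5-GO,E:wait,S:empty,W:wait | queues: N=0 E=2 S=0 W=1
Step 3 [NS]: N:empty,E:wait,S:empty,W:wait | queues: N=0 E=2 S=0 W=1
Step 4 [EW]: N:wait,E:car3-GO,S:wait,W:car6-GO | queues: N=0 E=1 S=0 W=0
Step 5 [EW]: N:wait,E:car4-GO,S:wait,W:empty | queues: N=0 E=0 S=0 W=0
Car 4 crosses at step 5

5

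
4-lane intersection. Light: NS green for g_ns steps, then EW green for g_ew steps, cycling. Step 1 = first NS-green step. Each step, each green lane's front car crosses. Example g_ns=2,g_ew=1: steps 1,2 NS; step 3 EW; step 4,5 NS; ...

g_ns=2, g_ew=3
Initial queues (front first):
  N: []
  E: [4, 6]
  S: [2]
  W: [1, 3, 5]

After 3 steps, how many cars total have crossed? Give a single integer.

Step 1 [NS]: N:empty,E:wait,S:car2-GO,W:wait | queues: N=0 E=2 S=0 W=3
Step 2 [NS]: N:empty,E:wait,S:empty,W:wait | queues: N=0 E=2 S=0 W=3
Step 3 [EW]: N:wait,E:car4-GO,S:wait,W:car1-GO | queues: N=0 E=1 S=0 W=2
Cars crossed by step 3: 3

Answer: 3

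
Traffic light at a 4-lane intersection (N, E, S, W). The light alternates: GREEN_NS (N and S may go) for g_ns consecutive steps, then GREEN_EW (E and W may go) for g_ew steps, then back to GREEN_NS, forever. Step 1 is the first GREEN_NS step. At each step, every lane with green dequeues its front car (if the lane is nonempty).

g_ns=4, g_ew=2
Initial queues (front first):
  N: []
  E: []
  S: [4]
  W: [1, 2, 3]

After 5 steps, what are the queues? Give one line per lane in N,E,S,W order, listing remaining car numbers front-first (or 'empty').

Step 1 [NS]: N:empty,E:wait,S:car4-GO,W:wait | queues: N=0 E=0 S=0 W=3
Step 2 [NS]: N:empty,E:wait,S:empty,W:wait | queues: N=0 E=0 S=0 W=3
Step 3 [NS]: N:empty,E:wait,S:empty,W:wait | queues: N=0 E=0 S=0 W=3
Step 4 [NS]: N:empty,E:wait,S:empty,W:wait | queues: N=0 E=0 S=0 W=3
Step 5 [EW]: N:wait,E:empty,S:wait,W:car1-GO | queues: N=0 E=0 S=0 W=2

N: empty
E: empty
S: empty
W: 2 3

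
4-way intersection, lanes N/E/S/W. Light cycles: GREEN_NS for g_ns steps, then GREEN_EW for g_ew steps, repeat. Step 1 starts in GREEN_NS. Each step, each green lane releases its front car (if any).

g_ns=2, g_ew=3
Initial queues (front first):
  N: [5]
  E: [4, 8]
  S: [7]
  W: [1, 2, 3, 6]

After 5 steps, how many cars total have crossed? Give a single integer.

Step 1 [NS]: N:car5-GO,E:wait,S:car7-GO,W:wait | queues: N=0 E=2 S=0 W=4
Step 2 [NS]: N:empty,E:wait,S:empty,W:wait | queues: N=0 E=2 S=0 W=4
Step 3 [EW]: N:wait,E:car4-GO,S:wait,W:car1-GO | queues: N=0 E=1 S=0 W=3
Step 4 [EW]: N:wait,E:car8-GO,S:wait,W:car2-GO | queues: N=0 E=0 S=0 W=2
Step 5 [EW]: N:wait,E:empty,S:wait,W:car3-GO | queues: N=0 E=0 S=0 W=1
Cars crossed by step 5: 7

Answer: 7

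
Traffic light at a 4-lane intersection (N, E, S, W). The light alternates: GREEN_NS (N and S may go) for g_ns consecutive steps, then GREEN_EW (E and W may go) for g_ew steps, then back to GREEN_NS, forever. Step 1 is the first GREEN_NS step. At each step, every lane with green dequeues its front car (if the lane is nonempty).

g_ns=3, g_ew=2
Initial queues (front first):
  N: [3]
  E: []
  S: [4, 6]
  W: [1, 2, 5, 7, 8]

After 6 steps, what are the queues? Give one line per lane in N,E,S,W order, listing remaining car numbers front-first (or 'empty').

Step 1 [NS]: N:car3-GO,E:wait,S:car4-GO,W:wait | queues: N=0 E=0 S=1 W=5
Step 2 [NS]: N:empty,E:wait,S:car6-GO,W:wait | queues: N=0 E=0 S=0 W=5
Step 3 [NS]: N:empty,E:wait,S:empty,W:wait | queues: N=0 E=0 S=0 W=5
Step 4 [EW]: N:wait,E:empty,S:wait,W:car1-GO | queues: N=0 E=0 S=0 W=4
Step 5 [EW]: N:wait,E:empty,S:wait,W:car2-GO | queues: N=0 E=0 S=0 W=3
Step 6 [NS]: N:empty,E:wait,S:empty,W:wait | queues: N=0 E=0 S=0 W=3

N: empty
E: empty
S: empty
W: 5 7 8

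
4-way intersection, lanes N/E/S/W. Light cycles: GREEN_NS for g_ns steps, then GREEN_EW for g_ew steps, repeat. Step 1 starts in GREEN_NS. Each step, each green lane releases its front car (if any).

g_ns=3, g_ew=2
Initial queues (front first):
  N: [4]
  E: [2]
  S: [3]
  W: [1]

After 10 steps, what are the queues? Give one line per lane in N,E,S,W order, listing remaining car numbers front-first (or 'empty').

Step 1 [NS]: N:car4-GO,E:wait,S:car3-GO,W:wait | queues: N=0 E=1 S=0 W=1
Step 2 [NS]: N:empty,E:wait,S:empty,W:wait | queues: N=0 E=1 S=0 W=1
Step 3 [NS]: N:empty,E:wait,S:empty,W:wait | queues: N=0 E=1 S=0 W=1
Step 4 [EW]: N:wait,E:car2-GO,S:wait,W:car1-GO | queues: N=0 E=0 S=0 W=0

N: empty
E: empty
S: empty
W: empty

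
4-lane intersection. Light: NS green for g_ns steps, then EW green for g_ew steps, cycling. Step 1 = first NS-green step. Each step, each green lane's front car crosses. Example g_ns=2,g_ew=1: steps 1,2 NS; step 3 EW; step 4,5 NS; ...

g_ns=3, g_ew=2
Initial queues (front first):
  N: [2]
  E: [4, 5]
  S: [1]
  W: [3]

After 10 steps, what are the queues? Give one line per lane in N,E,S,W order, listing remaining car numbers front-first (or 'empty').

Step 1 [NS]: N:car2-GO,E:wait,S:car1-GO,W:wait | queues: N=0 E=2 S=0 W=1
Step 2 [NS]: N:empty,E:wait,S:empty,W:wait | queues: N=0 E=2 S=0 W=1
Step 3 [NS]: N:empty,E:wait,S:empty,W:wait | queues: N=0 E=2 S=0 W=1
Step 4 [EW]: N:wait,E:car4-GO,S:wait,W:car3-GO | queues: N=0 E=1 S=0 W=0
Step 5 [EW]: N:wait,E:car5-GO,S:wait,W:empty | queues: N=0 E=0 S=0 W=0

N: empty
E: empty
S: empty
W: empty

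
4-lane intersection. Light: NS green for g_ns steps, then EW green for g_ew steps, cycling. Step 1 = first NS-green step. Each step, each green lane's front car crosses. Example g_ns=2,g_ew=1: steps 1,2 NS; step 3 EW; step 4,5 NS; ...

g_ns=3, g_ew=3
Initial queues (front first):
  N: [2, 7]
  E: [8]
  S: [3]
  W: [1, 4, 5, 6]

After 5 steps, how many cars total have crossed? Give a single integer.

Step 1 [NS]: N:car2-GO,E:wait,S:car3-GO,W:wait | queues: N=1 E=1 S=0 W=4
Step 2 [NS]: N:car7-GO,E:wait,S:empty,W:wait | queues: N=0 E=1 S=0 W=4
Step 3 [NS]: N:empty,E:wait,S:empty,W:wait | queues: N=0 E=1 S=0 W=4
Step 4 [EW]: N:wait,E:car8-GO,S:wait,W:car1-GO | queues: N=0 E=0 S=0 W=3
Step 5 [EW]: N:wait,E:empty,S:wait,W:car4-GO | queues: N=0 E=0 S=0 W=2
Cars crossed by step 5: 6

Answer: 6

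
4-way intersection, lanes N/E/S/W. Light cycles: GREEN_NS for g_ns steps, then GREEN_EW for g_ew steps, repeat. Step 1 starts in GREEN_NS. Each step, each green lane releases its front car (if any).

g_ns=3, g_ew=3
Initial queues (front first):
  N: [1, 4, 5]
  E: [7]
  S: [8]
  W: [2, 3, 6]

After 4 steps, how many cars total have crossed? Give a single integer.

Answer: 6

Derivation:
Step 1 [NS]: N:car1-GO,E:wait,S:car8-GO,W:wait | queues: N=2 E=1 S=0 W=3
Step 2 [NS]: N:car4-GO,E:wait,S:empty,W:wait | queues: N=1 E=1 S=0 W=3
Step 3 [NS]: N:car5-GO,E:wait,S:empty,W:wait | queues: N=0 E=1 S=0 W=3
Step 4 [EW]: N:wait,E:car7-GO,S:wait,W:car2-GO | queues: N=0 E=0 S=0 W=2
Cars crossed by step 4: 6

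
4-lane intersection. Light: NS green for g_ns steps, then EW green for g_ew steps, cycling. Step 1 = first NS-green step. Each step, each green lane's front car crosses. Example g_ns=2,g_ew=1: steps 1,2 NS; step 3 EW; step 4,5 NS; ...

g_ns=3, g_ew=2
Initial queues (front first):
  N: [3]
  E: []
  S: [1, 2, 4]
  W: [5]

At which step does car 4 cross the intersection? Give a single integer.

Step 1 [NS]: N:car3-GO,E:wait,S:car1-GO,W:wait | queues: N=0 E=0 S=2 W=1
Step 2 [NS]: N:empty,E:wait,S:car2-GO,W:wait | queues: N=0 E=0 S=1 W=1
Step 3 [NS]: N:empty,E:wait,S:car4-GO,W:wait | queues: N=0 E=0 S=0 W=1
Step 4 [EW]: N:wait,E:empty,S:wait,W:car5-GO | queues: N=0 E=0 S=0 W=0
Car 4 crosses at step 3

3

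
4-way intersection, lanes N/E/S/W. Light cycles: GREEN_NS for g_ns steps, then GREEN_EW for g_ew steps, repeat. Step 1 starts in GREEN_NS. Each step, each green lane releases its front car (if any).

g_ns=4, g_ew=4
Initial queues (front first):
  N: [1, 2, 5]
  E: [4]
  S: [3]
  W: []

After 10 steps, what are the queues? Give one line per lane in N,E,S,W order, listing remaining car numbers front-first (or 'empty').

Step 1 [NS]: N:car1-GO,E:wait,S:car3-GO,W:wait | queues: N=2 E=1 S=0 W=0
Step 2 [NS]: N:car2-GO,E:wait,S:empty,W:wait | queues: N=1 E=1 S=0 W=0
Step 3 [NS]: N:car5-GO,E:wait,S:empty,W:wait | queues: N=0 E=1 S=0 W=0
Step 4 [NS]: N:empty,E:wait,S:empty,W:wait | queues: N=0 E=1 S=0 W=0
Step 5 [EW]: N:wait,E:car4-GO,S:wait,W:empty | queues: N=0 E=0 S=0 W=0

N: empty
E: empty
S: empty
W: empty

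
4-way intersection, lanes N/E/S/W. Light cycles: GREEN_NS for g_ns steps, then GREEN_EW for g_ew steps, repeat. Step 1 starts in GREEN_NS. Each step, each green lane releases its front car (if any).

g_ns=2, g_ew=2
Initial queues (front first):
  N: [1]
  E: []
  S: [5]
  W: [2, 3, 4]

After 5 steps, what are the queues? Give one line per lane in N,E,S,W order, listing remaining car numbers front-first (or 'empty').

Step 1 [NS]: N:car1-GO,E:wait,S:car5-GO,W:wait | queues: N=0 E=0 S=0 W=3
Step 2 [NS]: N:empty,E:wait,S:empty,W:wait | queues: N=0 E=0 S=0 W=3
Step 3 [EW]: N:wait,E:empty,S:wait,W:car2-GO | queues: N=0 E=0 S=0 W=2
Step 4 [EW]: N:wait,E:empty,S:wait,W:car3-GO | queues: N=0 E=0 S=0 W=1
Step 5 [NS]: N:empty,E:wait,S:empty,W:wait | queues: N=0 E=0 S=0 W=1

N: empty
E: empty
S: empty
W: 4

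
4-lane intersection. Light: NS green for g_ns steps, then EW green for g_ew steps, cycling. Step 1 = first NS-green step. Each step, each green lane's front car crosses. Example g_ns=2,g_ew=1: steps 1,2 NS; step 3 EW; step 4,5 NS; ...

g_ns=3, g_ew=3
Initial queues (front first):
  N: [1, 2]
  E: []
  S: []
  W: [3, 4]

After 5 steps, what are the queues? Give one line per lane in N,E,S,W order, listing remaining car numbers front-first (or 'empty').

Step 1 [NS]: N:car1-GO,E:wait,S:empty,W:wait | queues: N=1 E=0 S=0 W=2
Step 2 [NS]: N:car2-GO,E:wait,S:empty,W:wait | queues: N=0 E=0 S=0 W=2
Step 3 [NS]: N:empty,E:wait,S:empty,W:wait | queues: N=0 E=0 S=0 W=2
Step 4 [EW]: N:wait,E:empty,S:wait,W:car3-GO | queues: N=0 E=0 S=0 W=1
Step 5 [EW]: N:wait,E:empty,S:wait,W:car4-GO | queues: N=0 E=0 S=0 W=0

N: empty
E: empty
S: empty
W: empty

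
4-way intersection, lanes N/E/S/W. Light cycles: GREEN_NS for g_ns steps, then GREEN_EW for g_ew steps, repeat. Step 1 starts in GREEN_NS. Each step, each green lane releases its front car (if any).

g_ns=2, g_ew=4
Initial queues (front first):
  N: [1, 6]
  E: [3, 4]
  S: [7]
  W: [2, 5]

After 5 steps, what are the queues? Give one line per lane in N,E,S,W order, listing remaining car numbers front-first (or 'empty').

Step 1 [NS]: N:car1-GO,E:wait,S:car7-GO,W:wait | queues: N=1 E=2 S=0 W=2
Step 2 [NS]: N:car6-GO,E:wait,S:empty,W:wait | queues: N=0 E=2 S=0 W=2
Step 3 [EW]: N:wait,E:car3-GO,S:wait,W:car2-GO | queues: N=0 E=1 S=0 W=1
Step 4 [EW]: N:wait,E:car4-GO,S:wait,W:car5-GO | queues: N=0 E=0 S=0 W=0

N: empty
E: empty
S: empty
W: empty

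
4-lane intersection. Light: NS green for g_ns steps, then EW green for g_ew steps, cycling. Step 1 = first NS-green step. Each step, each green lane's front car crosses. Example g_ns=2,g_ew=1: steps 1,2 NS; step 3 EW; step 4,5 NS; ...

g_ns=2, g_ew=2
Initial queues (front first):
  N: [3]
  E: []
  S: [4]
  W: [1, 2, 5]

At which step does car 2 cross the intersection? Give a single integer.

Step 1 [NS]: N:car3-GO,E:wait,S:car4-GO,W:wait | queues: N=0 E=0 S=0 W=3
Step 2 [NS]: N:empty,E:wait,S:empty,W:wait | queues: N=0 E=0 S=0 W=3
Step 3 [EW]: N:wait,E:empty,S:wait,W:car1-GO | queues: N=0 E=0 S=0 W=2
Step 4 [EW]: N:wait,E:empty,S:wait,W:car2-GO | queues: N=0 E=0 S=0 W=1
Step 5 [NS]: N:empty,E:wait,S:empty,W:wait | queues: N=0 E=0 S=0 W=1
Step 6 [NS]: N:empty,E:wait,S:empty,W:wait | queues: N=0 E=0 S=0 W=1
Step 7 [EW]: N:wait,E:empty,S:wait,W:car5-GO | queues: N=0 E=0 S=0 W=0
Car 2 crosses at step 4

4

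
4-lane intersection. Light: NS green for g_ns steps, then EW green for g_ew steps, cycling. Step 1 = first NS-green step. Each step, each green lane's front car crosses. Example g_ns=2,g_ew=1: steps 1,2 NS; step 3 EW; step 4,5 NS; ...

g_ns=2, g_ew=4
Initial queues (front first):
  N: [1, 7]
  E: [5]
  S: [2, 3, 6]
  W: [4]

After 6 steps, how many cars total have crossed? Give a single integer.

Answer: 6

Derivation:
Step 1 [NS]: N:car1-GO,E:wait,S:car2-GO,W:wait | queues: N=1 E=1 S=2 W=1
Step 2 [NS]: N:car7-GO,E:wait,S:car3-GO,W:wait | queues: N=0 E=1 S=1 W=1
Step 3 [EW]: N:wait,E:car5-GO,S:wait,W:car4-GO | queues: N=0 E=0 S=1 W=0
Step 4 [EW]: N:wait,E:empty,S:wait,W:empty | queues: N=0 E=0 S=1 W=0
Step 5 [EW]: N:wait,E:empty,S:wait,W:empty | queues: N=0 E=0 S=1 W=0
Step 6 [EW]: N:wait,E:empty,S:wait,W:empty | queues: N=0 E=0 S=1 W=0
Cars crossed by step 6: 6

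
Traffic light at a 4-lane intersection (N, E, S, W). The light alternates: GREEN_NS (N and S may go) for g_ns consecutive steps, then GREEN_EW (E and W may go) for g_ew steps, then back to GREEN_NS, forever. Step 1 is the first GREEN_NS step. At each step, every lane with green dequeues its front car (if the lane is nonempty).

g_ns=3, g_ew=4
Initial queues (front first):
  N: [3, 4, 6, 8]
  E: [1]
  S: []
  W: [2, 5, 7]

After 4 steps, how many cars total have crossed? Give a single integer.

Step 1 [NS]: N:car3-GO,E:wait,S:empty,W:wait | queues: N=3 E=1 S=0 W=3
Step 2 [NS]: N:car4-GO,E:wait,S:empty,W:wait | queues: N=2 E=1 S=0 W=3
Step 3 [NS]: N:car6-GO,E:wait,S:empty,W:wait | queues: N=1 E=1 S=0 W=3
Step 4 [EW]: N:wait,E:car1-GO,S:wait,W:car2-GO | queues: N=1 E=0 S=0 W=2
Cars crossed by step 4: 5

Answer: 5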